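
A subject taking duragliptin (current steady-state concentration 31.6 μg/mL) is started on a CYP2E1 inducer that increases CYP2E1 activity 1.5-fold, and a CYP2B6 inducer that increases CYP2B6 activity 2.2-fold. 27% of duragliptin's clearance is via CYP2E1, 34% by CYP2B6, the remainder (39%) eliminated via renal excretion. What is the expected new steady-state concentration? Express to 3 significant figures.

CYP2E1: 0.27 × 1.5 = 0.405
CYP2B6: 0.34 × 2.2 = 0.748
Other: 0.39 (unchanged)
New clearance relative to baseline: 0.405 + 0.748 + 0.39 = 1.543.
Steady-state concentration ∝ 1/CL: new value = 31.6 / 1.543 = 20.5 μg/mL.

20.5 μg/mL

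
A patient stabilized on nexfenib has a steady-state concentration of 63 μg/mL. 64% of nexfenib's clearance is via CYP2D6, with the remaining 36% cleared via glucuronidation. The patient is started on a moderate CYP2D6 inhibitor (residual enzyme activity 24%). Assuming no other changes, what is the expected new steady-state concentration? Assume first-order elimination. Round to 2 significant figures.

1.2 × 10² μg/mL

The CYP2D6 pathway (64% of clearance) drops to 0.24× activity: 0.64 × 0.24 = 0.1536.
The remaining 36% of clearance is unaffected.
New clearance relative to baseline: 0.1536 + 0.36 = 0.5136.
Steady-state concentration ∝ 1/CL, so new value = 63 / 0.5136 = 1.2 × 10² μg/mL.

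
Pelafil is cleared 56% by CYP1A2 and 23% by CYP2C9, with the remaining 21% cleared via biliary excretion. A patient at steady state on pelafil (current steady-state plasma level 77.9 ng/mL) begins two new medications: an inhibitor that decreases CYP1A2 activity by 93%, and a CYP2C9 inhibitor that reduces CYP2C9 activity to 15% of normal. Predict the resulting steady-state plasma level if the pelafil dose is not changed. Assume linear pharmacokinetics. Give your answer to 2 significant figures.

2.7 × 10² ng/mL

CYP1A2: 0.56 × 0.07 = 0.0392
CYP2C9: 0.23 × 0.15 = 0.0345
Other: 0.21 (unchanged)
CL_new/CL_old = 0.0392 + 0.0345 + 0.21 = 0.2837.
New steady-state plasma level = 77.9 / 0.2837 = 2.7 × 10² ng/mL (concentration scales inversely with clearance).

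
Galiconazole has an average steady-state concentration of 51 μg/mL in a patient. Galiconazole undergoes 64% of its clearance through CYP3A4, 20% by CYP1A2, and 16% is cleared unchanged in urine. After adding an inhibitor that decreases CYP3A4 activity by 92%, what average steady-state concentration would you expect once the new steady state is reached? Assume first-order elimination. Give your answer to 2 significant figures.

1.2 × 10² μg/mL

The CYP3A4 pathway (64% of clearance) is reduced to 0.08× activity: 0.64 × 0.08 = 0.0512.
CYP1A2 (20%) and the residual 16% are unaffected.
Relative clearance = 0.0512 + 0.2 + 0.16 = 0.4112.
New average steady-state concentration = baseline ÷ relative clearance = 51 / 0.4112 = 1.2 × 10² μg/mL.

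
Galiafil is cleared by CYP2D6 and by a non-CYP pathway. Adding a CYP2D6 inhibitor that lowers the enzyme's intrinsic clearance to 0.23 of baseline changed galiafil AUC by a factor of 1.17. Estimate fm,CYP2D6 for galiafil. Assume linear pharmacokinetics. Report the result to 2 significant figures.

0.19

CL'/CL = 1 / 1.17 = 0.8547
0.23·fm + (1 − fm) = 0.8547
fm = (0.8547 − 1) / (0.23 − 1) = 0.19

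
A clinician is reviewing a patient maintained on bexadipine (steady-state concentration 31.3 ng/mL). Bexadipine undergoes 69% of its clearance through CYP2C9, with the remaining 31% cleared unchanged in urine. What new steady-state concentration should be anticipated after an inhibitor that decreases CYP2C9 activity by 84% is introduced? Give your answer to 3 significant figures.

The CYP2C9 pathway (69% of clearance) is reduced to 0.16× activity: 0.69 × 0.16 = 0.1104.
Non-CYP routes (31%) are unchanged.
CL_new/CL_old = 0.1104 + 0.31 = 0.4204.
With dosing unchanged, steady-state concentration scales as 1/CL: 31.3 / 0.4204 = 74.5 ng/mL.

74.5 ng/mL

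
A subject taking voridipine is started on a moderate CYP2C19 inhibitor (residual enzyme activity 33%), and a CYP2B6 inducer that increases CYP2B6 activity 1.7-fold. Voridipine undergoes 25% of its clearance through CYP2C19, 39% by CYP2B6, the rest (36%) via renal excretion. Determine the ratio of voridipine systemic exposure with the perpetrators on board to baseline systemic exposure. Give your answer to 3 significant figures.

The CYP2C19 pathway (25% of clearance) is reduced to 0.33× activity: 0.25 × 0.33 = 0.0825.
The CYP2B6 pathway (39% of clearance) is boosted to 1.7× activity: 0.39 × 1.7 = 0.663.
Non-CYP routes (36%) are unchanged.
New clearance relative to baseline: 0.0825 + 0.663 + 0.36 = 1.1055.
Systemic exposure ∝ 1/CL: fold-change = 1 / 1.1055 = 0.905.

0.905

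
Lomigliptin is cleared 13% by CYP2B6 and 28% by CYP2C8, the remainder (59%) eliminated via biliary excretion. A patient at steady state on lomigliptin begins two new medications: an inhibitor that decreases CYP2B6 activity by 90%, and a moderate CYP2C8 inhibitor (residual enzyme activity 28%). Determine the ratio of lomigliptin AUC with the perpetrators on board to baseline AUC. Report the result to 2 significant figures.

The CYP2B6 pathway (13% of clearance) is reduced to 0.1× activity: 0.13 × 0.1 = 0.013.
The CYP2C8 pathway (28% of clearance) is reduced to 0.28× activity: 0.28 × 0.28 = 0.0784.
The remaining 59% of clearance is unaffected.
New clearance relative to baseline: 0.013 + 0.0784 + 0.59 = 0.6814.
Net AUC ratio = 1 / 0.6814 = 1.5.

1.5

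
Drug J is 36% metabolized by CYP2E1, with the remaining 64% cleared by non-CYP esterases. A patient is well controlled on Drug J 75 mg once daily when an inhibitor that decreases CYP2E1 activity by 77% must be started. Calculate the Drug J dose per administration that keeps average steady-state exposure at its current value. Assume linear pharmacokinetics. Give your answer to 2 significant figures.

The CYP2E1 pathway (36% of clearance) is reduced to 0.23× activity: 0.36 × 0.23 = 0.0828.
Non-CYP routes (64%) are unchanged.
CL_new/CL_old = 0.0828 + 0.64 = 0.7228.
Exposure is unchanged when dose changes in proportion to clearance. New dose = 75 mg × 0.7228 = 54 mg.

54 mg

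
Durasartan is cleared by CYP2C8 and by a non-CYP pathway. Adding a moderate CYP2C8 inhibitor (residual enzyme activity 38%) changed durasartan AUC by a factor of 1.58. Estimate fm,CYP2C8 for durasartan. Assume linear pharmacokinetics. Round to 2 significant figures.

Let x = fm,CYP2C8. Because AUC ∝ 1/CL, relative clearance fell to 1/1.58 = 0.6329.
Setting x·0.38 + (1 − x) = 0.6329 and solving: x = (0.6329 − 1)/(0.38 − 1) = 0.59.

0.59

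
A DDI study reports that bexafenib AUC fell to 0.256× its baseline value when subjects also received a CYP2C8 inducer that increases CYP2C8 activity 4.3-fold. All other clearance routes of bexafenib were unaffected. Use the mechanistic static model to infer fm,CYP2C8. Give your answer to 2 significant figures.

0.88

CL'/CL = 1 / 0.256 = 3.906
4.3·fm + (1 − fm) = 3.906
fm = (3.906 − 1) / (4.3 − 1) = 0.88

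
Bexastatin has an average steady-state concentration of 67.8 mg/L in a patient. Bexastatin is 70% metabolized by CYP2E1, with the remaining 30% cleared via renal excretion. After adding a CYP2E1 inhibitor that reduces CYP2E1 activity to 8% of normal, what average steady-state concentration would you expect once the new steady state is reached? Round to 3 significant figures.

The CYP2E1 pathway (70% of clearance) drops to 0.08× activity: 0.7 × 0.08 = 0.056.
Non-CYP routes (30%) are unchanged.
Relative clearance = 0.056 + 0.3 = 0.356.
With dosing unchanged, average steady-state concentration scales as 1/CL: 67.8 / 0.356 = 190 mg/L.

190 mg/L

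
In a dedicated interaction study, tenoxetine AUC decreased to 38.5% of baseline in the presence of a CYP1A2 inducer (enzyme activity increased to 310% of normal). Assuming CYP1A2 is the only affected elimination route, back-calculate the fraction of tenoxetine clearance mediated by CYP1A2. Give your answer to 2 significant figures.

0.76

CL'/CL = 1 / 0.385 = 2.597
3.1·fm + (1 − fm) = 2.597
fm = (2.597 − 1) / (3.1 − 1) = 0.76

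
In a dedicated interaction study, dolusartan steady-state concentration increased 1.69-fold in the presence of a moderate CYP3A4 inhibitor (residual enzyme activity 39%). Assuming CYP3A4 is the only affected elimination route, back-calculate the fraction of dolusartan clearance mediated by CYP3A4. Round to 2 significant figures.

0.67

Let x = fm,CYP3A4. Because steady-state concentration ∝ 1/CL, relative clearance fell to 1/1.69 = 0.5917.
Only the CYP3A4 route changed, so 0.5917 = x·0.39 + (1 − x), giving x = 0.67.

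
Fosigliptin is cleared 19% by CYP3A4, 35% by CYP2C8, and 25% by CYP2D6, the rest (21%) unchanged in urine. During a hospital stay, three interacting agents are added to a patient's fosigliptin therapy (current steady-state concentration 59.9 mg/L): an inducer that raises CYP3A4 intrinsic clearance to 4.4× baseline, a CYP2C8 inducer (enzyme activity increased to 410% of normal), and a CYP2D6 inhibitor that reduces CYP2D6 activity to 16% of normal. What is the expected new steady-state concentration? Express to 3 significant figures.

CYP3A4: 0.19 × 4.4 = 0.836
CYP2C8: 0.35 × 4.1 = 1.435
CYP2D6: 0.25 × 0.16 = 0.04
Other: 0.21 (unchanged)
New clearance relative to baseline: 0.836 + 1.435 + 0.04 + 0.21 = 2.521.
Dividing the baseline by the relative clearance: 59.9 / 2.521 = 23.8 mg/L.

23.8 mg/L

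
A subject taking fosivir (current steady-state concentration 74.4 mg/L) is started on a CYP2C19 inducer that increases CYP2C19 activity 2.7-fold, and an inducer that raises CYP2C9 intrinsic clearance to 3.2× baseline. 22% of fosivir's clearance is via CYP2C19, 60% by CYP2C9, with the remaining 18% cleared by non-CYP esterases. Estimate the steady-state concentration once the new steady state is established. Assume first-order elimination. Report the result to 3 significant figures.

27.6 mg/L

The CYP2C19 pathway (22% of clearance) is boosted to 2.7× activity: 0.22 × 2.7 = 0.594.
The CYP2C9 pathway (60% of clearance) rises to 3.2× activity: 0.6 × 3.2 = 1.92.
The remaining 18% of clearance is unaffected.
New clearance relative to baseline: 0.594 + 1.92 + 0.18 = 2.694.
Steady-state concentration ∝ 1/CL: new value = 74.4 / 2.694 = 27.6 mg/L.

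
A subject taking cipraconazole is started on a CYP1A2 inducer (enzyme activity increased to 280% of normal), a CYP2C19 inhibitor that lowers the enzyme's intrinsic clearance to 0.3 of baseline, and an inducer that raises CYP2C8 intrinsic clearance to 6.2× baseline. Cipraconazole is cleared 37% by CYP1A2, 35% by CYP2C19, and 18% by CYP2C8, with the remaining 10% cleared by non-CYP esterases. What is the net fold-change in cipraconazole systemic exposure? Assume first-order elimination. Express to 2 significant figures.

CYP1A2: 0.37 × 2.8 = 1.036
CYP2C19: 0.35 × 0.3 = 0.105
CYP2C8: 0.18 × 6.2 = 1.116
Other: 0.1 (unchanged)
CL_new/CL_old = 1.036 + 0.105 + 1.116 + 0.1 = 2.357.
Net systemic exposure ratio = 1 / 2.357 = 0.42.

0.42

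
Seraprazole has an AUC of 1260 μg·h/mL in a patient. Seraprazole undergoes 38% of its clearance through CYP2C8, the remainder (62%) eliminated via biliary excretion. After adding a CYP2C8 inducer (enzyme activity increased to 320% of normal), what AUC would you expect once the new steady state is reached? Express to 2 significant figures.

6.9 × 10² μg·h/mL

The CYP2C8 pathway (38% of clearance) rises to 3.2× activity: 0.38 × 3.2 = 1.216.
Non-CYP routes (62%) are unchanged.
Relative clearance = 1.216 + 0.62 = 1.836.
AUC ∝ 1/CL, so new value = 1260 / 1.836 = 6.9 × 10² μg·h/mL.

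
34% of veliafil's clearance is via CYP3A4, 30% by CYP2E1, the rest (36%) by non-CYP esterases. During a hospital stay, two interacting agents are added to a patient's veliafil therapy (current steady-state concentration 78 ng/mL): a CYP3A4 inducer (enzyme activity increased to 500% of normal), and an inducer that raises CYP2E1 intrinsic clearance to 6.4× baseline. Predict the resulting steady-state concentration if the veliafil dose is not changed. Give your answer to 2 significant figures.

CYP3A4: 0.34 × 5 = 1.7
CYP2E1: 0.3 × 6.4 = 1.92
Other: 0.36 (unchanged)
Relative clearance = 1.7 + 1.92 + 0.36 = 3.98.
Dividing the baseline by the relative clearance: 78 / 3.98 = 20 ng/mL.

20 ng/mL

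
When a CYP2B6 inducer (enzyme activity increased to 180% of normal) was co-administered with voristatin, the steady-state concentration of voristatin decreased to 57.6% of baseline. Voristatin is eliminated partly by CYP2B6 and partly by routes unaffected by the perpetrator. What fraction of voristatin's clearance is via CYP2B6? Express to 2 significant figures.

CL'/CL = 1 / 0.576 = 1.736
1.8·fm + (1 − fm) = 1.736
fm = (1.736 − 1) / (1.8 − 1) = 0.92

0.92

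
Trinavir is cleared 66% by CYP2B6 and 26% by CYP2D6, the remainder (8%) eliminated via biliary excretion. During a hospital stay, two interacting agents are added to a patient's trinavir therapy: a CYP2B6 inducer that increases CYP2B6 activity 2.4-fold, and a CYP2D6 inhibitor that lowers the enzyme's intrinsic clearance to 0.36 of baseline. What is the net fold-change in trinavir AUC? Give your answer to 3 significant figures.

0.569

The CYP2B6 pathway (66% of clearance) increases to 2.4× activity: 0.66 × 2.4 = 1.584.
The CYP2D6 pathway (26% of clearance) drops to 0.36× activity: 0.26 × 0.36 = 0.0936.
The remaining 8% of clearance is unaffected.
CL_new/CL_old = 1.584 + 0.0936 + 0.08 = 1.7576.
Because AUC varies inversely with clearance, the combined effect is 1 / 1.7576 = 0.569.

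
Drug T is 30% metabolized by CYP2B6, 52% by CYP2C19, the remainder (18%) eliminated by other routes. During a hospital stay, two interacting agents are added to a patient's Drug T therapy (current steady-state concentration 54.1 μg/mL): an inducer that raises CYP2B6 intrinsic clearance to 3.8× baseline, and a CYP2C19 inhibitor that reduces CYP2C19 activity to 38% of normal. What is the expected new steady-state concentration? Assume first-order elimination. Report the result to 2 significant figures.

36 μg/mL

CYP2B6: 0.3 × 3.8 = 1.14
CYP2C19: 0.52 × 0.38 = 0.1976
Other: 0.18 (unchanged)
New clearance relative to baseline: 1.14 + 0.1976 + 0.18 = 1.5176.
New steady-state concentration = 54.1 / 1.5176 = 36 μg/mL (concentration scales inversely with clearance).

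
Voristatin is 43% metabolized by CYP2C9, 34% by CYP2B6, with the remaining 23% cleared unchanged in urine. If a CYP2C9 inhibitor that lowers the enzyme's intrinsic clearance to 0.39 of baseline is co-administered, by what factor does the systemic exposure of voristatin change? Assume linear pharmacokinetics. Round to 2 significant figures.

1.4

The CYP2C9 pathway (43% of clearance) falls to 0.39× activity: 0.43 × 0.39 = 0.1677.
CYP2B6 (34%) and the residual 23% are unaffected.
CL_new/CL_old = 0.1677 + 0.34 + 0.23 = 0.7377.
Systemic exposure ratio = CL_old/CL_new = 1 / 0.7377 = 1.4.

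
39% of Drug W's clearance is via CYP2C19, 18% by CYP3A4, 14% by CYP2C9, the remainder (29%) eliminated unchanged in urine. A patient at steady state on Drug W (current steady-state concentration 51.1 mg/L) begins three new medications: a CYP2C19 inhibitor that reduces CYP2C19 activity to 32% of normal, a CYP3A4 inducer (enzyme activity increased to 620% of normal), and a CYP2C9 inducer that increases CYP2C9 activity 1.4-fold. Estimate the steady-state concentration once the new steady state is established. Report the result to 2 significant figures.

The CYP2C19 pathway (39% of clearance) drops to 0.32× activity: 0.39 × 0.32 = 0.1248.
The CYP3A4 pathway (18% of clearance) is boosted to 6.2× activity: 0.18 × 6.2 = 1.116.
The CYP2C9 pathway (14% of clearance) rises to 1.4× activity: 0.14 × 1.4 = 0.196.
Non-CYP routes (29%) are unchanged.
New clearance relative to baseline: 0.1248 + 1.116 + 0.196 + 0.29 = 1.7268.
New steady-state concentration = 51.1 / 1.7268 = 30 mg/L (concentration scales inversely with clearance).

30 mg/L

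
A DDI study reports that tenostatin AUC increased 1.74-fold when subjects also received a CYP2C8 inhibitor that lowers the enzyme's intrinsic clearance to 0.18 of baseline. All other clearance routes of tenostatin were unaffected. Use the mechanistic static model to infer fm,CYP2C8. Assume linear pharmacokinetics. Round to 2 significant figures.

Call the CYP2C8 fraction fm. After the interaction, CL_new/CL_old = fm × 0.18 + (1 − fm).
AUC ratio = 1 / (new CL fraction), so new CL fraction = 1 / 1.74 = 0.5747.
fm × 0.18 + 1 − fm = 0.5747  ⇒  fm × (0.18 − 1) = −0.4253  ⇒  fm = 0.52.

0.52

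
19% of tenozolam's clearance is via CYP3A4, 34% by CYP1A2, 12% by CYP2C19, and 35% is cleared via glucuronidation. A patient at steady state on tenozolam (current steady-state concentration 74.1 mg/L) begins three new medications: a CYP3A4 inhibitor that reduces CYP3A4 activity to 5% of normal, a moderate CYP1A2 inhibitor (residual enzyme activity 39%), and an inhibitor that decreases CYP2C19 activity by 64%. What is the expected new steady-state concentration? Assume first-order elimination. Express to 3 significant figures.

CYP3A4: 0.19 × 0.05 = 0.0095
CYP1A2: 0.34 × 0.39 = 0.1326
CYP2C19: 0.12 × 0.36 = 0.0432
Other: 0.35 (unchanged)
Relative clearance = 0.0095 + 0.1326 + 0.0432 + 0.35 = 0.5353.
Steady-state concentration ∝ 1/CL: new value = 74.1 / 0.5353 = 138 mg/L.

138 mg/L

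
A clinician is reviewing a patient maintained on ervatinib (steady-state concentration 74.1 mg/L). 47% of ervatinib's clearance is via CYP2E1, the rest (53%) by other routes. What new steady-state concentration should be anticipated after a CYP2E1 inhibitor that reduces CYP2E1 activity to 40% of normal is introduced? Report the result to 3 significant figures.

103 mg/L

The CYP2E1 pathway (47% of clearance) drops to 0.4× activity: 0.47 × 0.4 = 0.188.
Non-CYP routes (53%) are unchanged.
CL_new/CL_old = 0.188 + 0.53 = 0.718.
New steady-state concentration = baseline ÷ relative clearance = 74.1 / 0.718 = 103 mg/L.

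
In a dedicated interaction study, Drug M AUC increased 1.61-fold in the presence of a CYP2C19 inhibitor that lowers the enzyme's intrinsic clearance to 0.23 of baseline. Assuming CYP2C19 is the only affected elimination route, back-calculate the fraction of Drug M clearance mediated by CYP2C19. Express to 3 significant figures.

Call the CYP2C19 fraction fm. After the interaction, CL_new/CL_old = fm × 0.23 + (1 − fm).
AUC ratio = 1 / (new CL fraction), so new CL fraction = 1 / 1.61 = 0.6211.
fm × 0.23 + 1 − fm = 0.6211  ⇒  fm × (0.23 − 1) = −0.3789  ⇒  fm = 0.492.

0.492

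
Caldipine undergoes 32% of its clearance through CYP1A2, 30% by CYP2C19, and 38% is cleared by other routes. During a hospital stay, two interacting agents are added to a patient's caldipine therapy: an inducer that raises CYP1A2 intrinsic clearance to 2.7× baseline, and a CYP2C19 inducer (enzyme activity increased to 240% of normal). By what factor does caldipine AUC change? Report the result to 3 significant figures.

0.509

The CYP1A2 pathway (32% of clearance) increases to 2.7× activity: 0.32 × 2.7 = 0.864.
The CYP2C19 pathway (30% of clearance) is boosted to 2.4× activity: 0.3 × 2.4 = 0.72.
The remaining 38% of clearance is unaffected.
Relative clearance = 0.864 + 0.72 + 0.38 = 1.964.
Net AUC ratio = 1 / 1.964 = 0.509.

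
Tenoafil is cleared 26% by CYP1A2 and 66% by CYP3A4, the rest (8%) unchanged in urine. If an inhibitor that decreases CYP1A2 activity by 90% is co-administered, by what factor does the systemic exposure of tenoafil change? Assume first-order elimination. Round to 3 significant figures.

1.31

The CYP1A2 pathway (26% of clearance) drops to 0.1× activity: 0.26 × 0.1 = 0.026.
CYP3A4 (66%) and the residual 8% are unaffected.
New clearance relative to baseline: 0.026 + 0.66 + 0.08 = 0.766.
Systemic exposure ratio = CL_old/CL_new = 1 / 0.766 = 1.31.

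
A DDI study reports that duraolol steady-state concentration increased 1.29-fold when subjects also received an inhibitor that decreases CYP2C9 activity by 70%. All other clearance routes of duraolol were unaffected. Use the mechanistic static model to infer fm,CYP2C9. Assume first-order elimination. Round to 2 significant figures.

0.32

Let x = fm,CYP2C9. Because steady-state concentration ∝ 1/CL, relative clearance fell to 1/1.29 = 0.7752.
Setting x·0.3 + (1 − x) = 0.7752 and solving: x = (0.7752 − 1)/(0.3 − 1) = 0.32.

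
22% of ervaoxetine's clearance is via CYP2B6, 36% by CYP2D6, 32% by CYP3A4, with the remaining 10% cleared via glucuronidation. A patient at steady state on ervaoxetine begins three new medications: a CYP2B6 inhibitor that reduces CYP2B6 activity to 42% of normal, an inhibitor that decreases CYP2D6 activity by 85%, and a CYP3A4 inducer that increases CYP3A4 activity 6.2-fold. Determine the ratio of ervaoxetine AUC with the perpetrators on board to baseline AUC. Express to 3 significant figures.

CYP2B6: 0.22 × 0.42 = 0.0924
CYP2D6: 0.36 × 0.15 = 0.054
CYP3A4: 0.32 × 6.2 = 1.984
Other: 0.1 (unchanged)
Relative clearance = 0.0924 + 0.054 + 1.984 + 0.1 = 2.2304.
AUC ∝ 1/CL: fold-change = 1 / 2.2304 = 0.448.

0.448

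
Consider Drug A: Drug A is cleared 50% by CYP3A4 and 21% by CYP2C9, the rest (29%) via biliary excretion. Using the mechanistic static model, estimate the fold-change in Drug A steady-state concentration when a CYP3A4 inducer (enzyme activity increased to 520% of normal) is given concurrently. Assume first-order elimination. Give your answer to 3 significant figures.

CYP3A4: 0.5 × 5.2 = 2.6
CYP2C9: 0.21 (unchanged)
Other: 0.29 (unchanged)
New clearance relative to baseline: 2.6 + 0.21 + 0.29 = 3.1.
Steady-state concentration ratio = CL_old/CL_new = 1 / 3.1 = 0.323.

0.323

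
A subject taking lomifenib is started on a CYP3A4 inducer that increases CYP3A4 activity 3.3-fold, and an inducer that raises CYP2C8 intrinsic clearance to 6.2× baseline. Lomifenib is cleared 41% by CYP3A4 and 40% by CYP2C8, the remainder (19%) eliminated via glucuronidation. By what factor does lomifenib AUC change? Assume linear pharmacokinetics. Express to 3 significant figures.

The CYP3A4 pathway (41% of clearance) rises to 3.3× activity: 0.41 × 3.3 = 1.353.
The CYP2C8 pathway (40% of clearance) increases to 6.2× activity: 0.4 × 6.2 = 2.48.
Non-CYP routes (19%) are unchanged.
CL_new/CL_old = 1.353 + 2.48 + 0.19 = 4.023.
Net AUC ratio = 1 / 4.023 = 0.249.

0.249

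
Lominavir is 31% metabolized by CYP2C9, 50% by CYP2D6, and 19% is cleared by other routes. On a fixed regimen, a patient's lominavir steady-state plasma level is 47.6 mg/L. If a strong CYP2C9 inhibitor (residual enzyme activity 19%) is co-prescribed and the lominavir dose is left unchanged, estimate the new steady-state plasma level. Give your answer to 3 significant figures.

CYP2C9: 0.31 × 0.19 = 0.0589
CYP2D6: 0.5 (unchanged)
Other: 0.19 (unchanged)
New clearance relative to baseline: 0.0589 + 0.5 + 0.19 = 0.7489.
Steady-state plasma level ∝ 1/CL, so new value = 47.6 / 0.7489 = 63.6 mg/L.

63.6 mg/L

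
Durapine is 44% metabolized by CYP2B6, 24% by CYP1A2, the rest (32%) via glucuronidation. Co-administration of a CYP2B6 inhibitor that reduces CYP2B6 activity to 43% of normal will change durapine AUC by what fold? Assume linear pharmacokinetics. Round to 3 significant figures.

1.33

The CYP2B6 pathway (44% of clearance) falls to 0.43× activity: 0.44 × 0.43 = 0.1892.
CYP1A2 (24%) and the residual 32% are unaffected.
CL_new/CL_old = 0.1892 + 0.24 + 0.32 = 0.7492.
AUC is inversely proportional to clearance, so the fold-change is 1 / 0.7492 = 1.33.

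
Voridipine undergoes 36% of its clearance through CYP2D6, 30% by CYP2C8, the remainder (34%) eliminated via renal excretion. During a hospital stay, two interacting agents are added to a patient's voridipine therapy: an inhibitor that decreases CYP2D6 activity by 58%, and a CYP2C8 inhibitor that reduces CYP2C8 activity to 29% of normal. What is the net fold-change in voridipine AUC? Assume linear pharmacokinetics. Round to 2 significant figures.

CYP2D6: 0.36 × 0.42 = 0.1512
CYP2C8: 0.3 × 0.29 = 0.087
Other: 0.34 (unchanged)
New clearance relative to baseline: 0.1512 + 0.087 + 0.34 = 0.5782.
Net AUC ratio = 1 / 0.5782 = 1.7.

1.7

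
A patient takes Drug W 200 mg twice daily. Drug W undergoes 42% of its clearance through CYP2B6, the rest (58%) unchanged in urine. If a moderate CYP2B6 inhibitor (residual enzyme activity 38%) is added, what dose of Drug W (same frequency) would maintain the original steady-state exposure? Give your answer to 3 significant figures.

CYP2B6: 0.42 × 0.38 = 0.1596
Other: 0.58 (unchanged)
New clearance relative to baseline: 0.1596 + 0.58 = 0.7396.
Exposure is unchanged when dose changes in proportion to clearance. New dose = 200 mg × 0.7396 = 148 mg.

148 mg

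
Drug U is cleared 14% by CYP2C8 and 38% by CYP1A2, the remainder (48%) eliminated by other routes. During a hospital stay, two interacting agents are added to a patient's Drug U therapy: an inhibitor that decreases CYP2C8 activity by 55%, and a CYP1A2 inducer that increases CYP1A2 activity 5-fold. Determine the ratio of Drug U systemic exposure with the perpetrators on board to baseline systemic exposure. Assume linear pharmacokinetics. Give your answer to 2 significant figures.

0.41

CYP2C8: 0.14 × 0.45 = 0.063
CYP1A2: 0.38 × 5 = 1.9
Other: 0.48 (unchanged)
Relative clearance = 0.063 + 1.9 + 0.48 = 2.443.
Systemic exposure ∝ 1/CL: fold-change = 1 / 2.443 = 0.41.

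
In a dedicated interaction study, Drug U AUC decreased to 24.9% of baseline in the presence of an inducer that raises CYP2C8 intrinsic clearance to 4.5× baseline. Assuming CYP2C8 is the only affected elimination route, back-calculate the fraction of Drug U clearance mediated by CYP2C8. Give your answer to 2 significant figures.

Let x = fm,CYP2C8. Because AUC ∝ 1/CL, relative clearance rose to 1/0.249 = 4.016.
Only the CYP2C8 route changed, so 4.016 = x·4.5 + (1 − x), giving x = 0.86.

0.86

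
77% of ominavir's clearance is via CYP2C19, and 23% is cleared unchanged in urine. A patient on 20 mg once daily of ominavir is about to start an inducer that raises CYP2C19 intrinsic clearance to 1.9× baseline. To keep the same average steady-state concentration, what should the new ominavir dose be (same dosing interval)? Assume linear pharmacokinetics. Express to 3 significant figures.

The CYP2C19 pathway (77% of clearance) rises to 1.9× activity: 0.77 × 1.9 = 1.463.
The remaining 23% of clearance is unaffected.
Relative clearance = 1.463 + 0.23 = 1.693.
Exposure is unchanged when dose changes in proportion to clearance. New dose = 20 mg × 1.693 = 33.9 mg.

33.9 mg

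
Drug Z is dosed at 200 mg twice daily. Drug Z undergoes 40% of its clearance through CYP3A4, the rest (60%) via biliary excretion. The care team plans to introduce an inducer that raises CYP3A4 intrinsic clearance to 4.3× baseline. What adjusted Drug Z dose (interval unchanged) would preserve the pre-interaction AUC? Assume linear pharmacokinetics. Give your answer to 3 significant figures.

The CYP3A4 pathway (40% of clearance) increases to 4.3× activity: 0.4 × 4.3 = 1.72.
Non-CYP routes (60%) are unchanged.
CL_new/CL_old = 1.72 + 0.6 = 2.32.
Exposure is unchanged when dose changes in proportion to clearance. New dose = 200 mg × 2.32 = 464 mg.

464 mg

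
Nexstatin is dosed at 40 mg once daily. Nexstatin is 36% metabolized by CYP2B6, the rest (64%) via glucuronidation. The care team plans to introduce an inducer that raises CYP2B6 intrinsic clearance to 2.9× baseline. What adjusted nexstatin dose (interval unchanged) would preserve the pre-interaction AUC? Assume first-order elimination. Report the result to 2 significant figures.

67 mg

The CYP2B6 pathway (36% of clearance) increases to 2.9× activity: 0.36 × 2.9 = 1.044.
The remaining 64% of clearance is unaffected.
Relative clearance = 1.044 + 0.64 = 1.684.
To maintain the same steady-state level, dose must scale with clearance: new dose = 40 × 1.684 = 67 mg.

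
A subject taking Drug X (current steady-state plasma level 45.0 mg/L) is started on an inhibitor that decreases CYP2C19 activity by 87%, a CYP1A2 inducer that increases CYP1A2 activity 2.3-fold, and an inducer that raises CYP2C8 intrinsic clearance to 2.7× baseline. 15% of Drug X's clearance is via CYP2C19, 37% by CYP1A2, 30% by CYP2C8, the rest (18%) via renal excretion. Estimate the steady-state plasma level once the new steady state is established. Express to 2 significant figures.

24 mg/L

The CYP2C19 pathway (15% of clearance) falls to 0.13× activity: 0.15 × 0.13 = 0.0195.
The CYP1A2 pathway (37% of clearance) is boosted to 2.3× activity: 0.37 × 2.3 = 0.851.
The CYP2C8 pathway (30% of clearance) increases to 2.7× activity: 0.3 × 2.7 = 0.81.
Non-CYP routes (18%) are unchanged.
CL_new/CL_old = 0.0195 + 0.851 + 0.81 + 0.18 = 1.8605.
New steady-state plasma level = 45.0 / 1.8605 = 24 mg/L (concentration scales inversely with clearance).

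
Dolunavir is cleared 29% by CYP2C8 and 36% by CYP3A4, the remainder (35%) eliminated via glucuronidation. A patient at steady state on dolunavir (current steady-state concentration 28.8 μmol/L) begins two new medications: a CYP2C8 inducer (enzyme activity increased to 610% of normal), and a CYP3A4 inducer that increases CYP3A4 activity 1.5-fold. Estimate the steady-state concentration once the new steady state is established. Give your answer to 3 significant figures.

CYP2C8: 0.29 × 6.1 = 1.769
CYP3A4: 0.36 × 1.5 = 0.54
Other: 0.35 (unchanged)
Relative clearance = 1.769 + 0.54 + 0.35 = 2.659.
New steady-state concentration = 28.8 / 2.659 = 10.8 μmol/L (concentration scales inversely with clearance).

10.8 μmol/L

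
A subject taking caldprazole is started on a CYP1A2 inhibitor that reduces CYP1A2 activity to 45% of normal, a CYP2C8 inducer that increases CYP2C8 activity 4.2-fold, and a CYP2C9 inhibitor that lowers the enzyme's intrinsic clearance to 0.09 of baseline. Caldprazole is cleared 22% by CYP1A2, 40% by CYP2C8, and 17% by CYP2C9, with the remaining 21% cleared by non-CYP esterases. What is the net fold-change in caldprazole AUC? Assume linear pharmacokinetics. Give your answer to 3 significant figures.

The CYP1A2 pathway (22% of clearance) drops to 0.45× activity: 0.22 × 0.45 = 0.099.
The CYP2C8 pathway (40% of clearance) increases to 4.2× activity: 0.4 × 4.2 = 1.68.
The CYP2C9 pathway (17% of clearance) drops to 0.09× activity: 0.17 × 0.09 = 0.0153.
The remaining 21% of clearance is unaffected.
Relative clearance = 0.099 + 1.68 + 0.0153 + 0.21 = 2.0043.
Net AUC ratio = 1 / 2.0043 = 0.499.

0.499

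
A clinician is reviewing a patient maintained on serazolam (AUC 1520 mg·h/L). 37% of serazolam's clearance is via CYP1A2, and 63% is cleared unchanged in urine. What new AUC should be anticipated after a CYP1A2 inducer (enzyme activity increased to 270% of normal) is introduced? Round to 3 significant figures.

The CYP1A2 pathway (37% of clearance) rises to 2.7× activity: 0.37 × 2.7 = 0.999.
The remaining 63% of clearance is unaffected.
New clearance relative to baseline: 0.999 + 0.63 = 1.629.
With dosing unchanged, AUC scales as 1/CL: 1520 / 1.629 = 933 mg·h/L.

933 mg·h/L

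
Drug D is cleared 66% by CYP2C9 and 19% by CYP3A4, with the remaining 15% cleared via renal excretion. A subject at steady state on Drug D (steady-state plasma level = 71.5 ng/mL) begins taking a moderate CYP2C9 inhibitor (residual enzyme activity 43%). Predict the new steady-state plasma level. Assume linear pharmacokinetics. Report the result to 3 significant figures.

The CYP2C9 pathway (66% of clearance) is reduced to 0.43× activity: 0.66 × 0.43 = 0.2838.
CYP3A4 (19%) and the residual 15% are unaffected.
CL_new/CL_old = 0.2838 + 0.19 + 0.15 = 0.6238.
New steady-state plasma level = baseline ÷ relative clearance = 71.5 / 0.6238 = 115 ng/mL.

115 ng/mL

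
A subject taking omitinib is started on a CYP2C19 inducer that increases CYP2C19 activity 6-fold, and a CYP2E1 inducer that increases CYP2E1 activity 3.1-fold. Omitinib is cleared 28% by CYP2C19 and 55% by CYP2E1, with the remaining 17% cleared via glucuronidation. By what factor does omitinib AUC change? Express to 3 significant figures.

0.281

The CYP2C19 pathway (28% of clearance) increases to 6× activity: 0.28 × 6 = 1.68.
The CYP2E1 pathway (55% of clearance) rises to 3.1× activity: 0.55 × 3.1 = 1.705.
Non-CYP routes (17%) are unchanged.
CL_new/CL_old = 1.68 + 1.705 + 0.17 = 3.555.
AUC ∝ 1/CL: fold-change = 1 / 3.555 = 0.281.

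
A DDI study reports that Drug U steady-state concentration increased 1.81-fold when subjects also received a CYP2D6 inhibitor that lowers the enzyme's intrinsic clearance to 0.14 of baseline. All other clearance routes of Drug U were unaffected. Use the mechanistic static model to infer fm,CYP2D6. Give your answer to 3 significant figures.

Let x = fm,CYP2D6. Because steady-state concentration ∝ 1/CL, relative clearance fell to 1/1.81 = 0.5525.
Only the CYP2D6 route changed, so 0.5525 = x·0.14 + (1 − x), giving x = 0.520.

0.520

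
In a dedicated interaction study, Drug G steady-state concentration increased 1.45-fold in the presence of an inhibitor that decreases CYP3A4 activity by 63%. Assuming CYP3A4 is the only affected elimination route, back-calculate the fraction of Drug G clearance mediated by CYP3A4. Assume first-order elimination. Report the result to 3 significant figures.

Call the CYP3A4 fraction fm. After the interaction, CL_new/CL_old = fm × 0.37 + (1 − fm).
Steady-state concentration ratio = 1 / (new CL fraction), so new CL fraction = 1 / 1.45 = 0.6897.
fm × 0.37 + 1 − fm = 0.6897  ⇒  fm × (0.37 − 1) = −0.3103  ⇒  fm = 0.493.

0.493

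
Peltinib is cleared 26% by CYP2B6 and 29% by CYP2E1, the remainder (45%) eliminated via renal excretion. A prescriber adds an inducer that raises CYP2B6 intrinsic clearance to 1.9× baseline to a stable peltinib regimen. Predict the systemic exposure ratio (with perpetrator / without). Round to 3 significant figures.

The CYP2B6 pathway (26% of clearance) rises to 1.9× activity: 0.26 × 1.9 = 0.494.
CYP2E1 (29%) and the residual 45% are unaffected.
CL_new/CL_old = 0.494 + 0.29 + 0.45 = 1.234.
Systemic exposure is inversely proportional to clearance, so the fold-change is 1 / 1.234 = 0.810.

0.810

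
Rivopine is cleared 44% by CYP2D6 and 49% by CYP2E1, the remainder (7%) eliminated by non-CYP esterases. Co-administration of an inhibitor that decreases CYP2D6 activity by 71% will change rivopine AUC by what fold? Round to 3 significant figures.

1.45

CYP2D6: 0.44 × 0.29 = 0.1276
CYP2E1: 0.49 (unchanged)
Other: 0.07 (unchanged)
CL_new/CL_old = 0.1276 + 0.49 + 0.07 = 0.6876.
AUC ratio = CL_old/CL_new = 1 / 0.6876 = 1.45.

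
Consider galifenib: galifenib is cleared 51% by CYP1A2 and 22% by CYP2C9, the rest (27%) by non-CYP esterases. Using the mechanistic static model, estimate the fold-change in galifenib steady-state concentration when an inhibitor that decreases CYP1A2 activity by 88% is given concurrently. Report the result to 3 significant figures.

1.81

The CYP1A2 pathway (51% of clearance) drops to 0.12× activity: 0.51 × 0.12 = 0.0612.
CYP2C9 (22%) and the residual 27% are unaffected.
Relative clearance = 0.0612 + 0.22 + 0.27 = 0.5512.
Steady-state concentration ratio = CL_old/CL_new = 1 / 0.5512 = 1.81.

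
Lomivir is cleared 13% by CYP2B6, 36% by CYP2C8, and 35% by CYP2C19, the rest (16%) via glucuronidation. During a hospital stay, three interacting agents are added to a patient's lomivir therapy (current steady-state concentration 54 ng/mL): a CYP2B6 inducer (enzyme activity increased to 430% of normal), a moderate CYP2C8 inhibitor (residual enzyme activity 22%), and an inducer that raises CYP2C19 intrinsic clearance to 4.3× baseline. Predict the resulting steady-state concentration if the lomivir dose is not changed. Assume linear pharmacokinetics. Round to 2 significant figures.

23 ng/mL

CYP2B6: 0.13 × 4.3 = 0.559
CYP2C8: 0.36 × 0.22 = 0.0792
CYP2C19: 0.35 × 4.3 = 1.505
Other: 0.16 (unchanged)
CL_new/CL_old = 0.559 + 0.0792 + 1.505 + 0.16 = 2.3032.
Dividing the baseline by the relative clearance: 54 / 2.3032 = 23 ng/mL.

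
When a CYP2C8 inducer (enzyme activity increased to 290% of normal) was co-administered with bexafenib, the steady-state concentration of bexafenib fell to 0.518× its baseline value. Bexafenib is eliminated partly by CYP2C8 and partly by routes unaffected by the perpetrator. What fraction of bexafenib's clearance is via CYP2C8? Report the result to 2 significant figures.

CL'/CL = 1 / 0.518 = 1.931
2.9·fm + (1 − fm) = 1.931
fm = (1.931 − 1) / (2.9 − 1) = 0.49

0.49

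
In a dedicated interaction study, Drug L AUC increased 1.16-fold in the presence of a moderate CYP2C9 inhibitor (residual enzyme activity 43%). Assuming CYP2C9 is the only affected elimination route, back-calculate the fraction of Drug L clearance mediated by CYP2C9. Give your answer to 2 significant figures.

Let fm be the CYP2C9 fraction. New clearance relative to baseline = fm × 0.43 + (1 − fm).
AUC ratio = 1 / (new CL fraction), so new CL fraction = 1 / 1.16 = 0.8621.
fm × 0.43 + 1 − fm = 0.8621  ⇒  fm × (0.43 − 1) = −0.1379  ⇒  fm = 0.24.

0.24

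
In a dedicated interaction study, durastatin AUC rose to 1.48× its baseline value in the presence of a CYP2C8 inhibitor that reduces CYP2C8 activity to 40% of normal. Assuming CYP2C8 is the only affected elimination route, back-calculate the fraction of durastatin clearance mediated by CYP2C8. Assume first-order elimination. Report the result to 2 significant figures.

0.54

Call the CYP2C8 fraction fm. After the interaction, CL_new/CL_old = fm × 0.4 + (1 − fm).
AUC ratio = 1 / (new CL fraction), so new CL fraction = 1 / 1.48 = 0.6757.
fm × 0.4 + 1 − fm = 0.6757  ⇒  fm × (0.4 − 1) = −0.3243  ⇒  fm = 0.54.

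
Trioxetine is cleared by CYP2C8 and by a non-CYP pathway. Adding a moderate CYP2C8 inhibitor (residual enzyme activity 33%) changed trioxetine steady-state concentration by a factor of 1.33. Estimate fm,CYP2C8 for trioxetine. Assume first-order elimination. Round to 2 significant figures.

0.37

Call the CYP2C8 fraction fm. After the interaction, CL_new/CL_old = fm × 0.33 + (1 − fm).
Steady-state concentration ratio = 1 / (new CL fraction), so new CL fraction = 1 / 1.33 = 0.7519.
fm × 0.33 + 1 − fm = 0.7519  ⇒  fm × (0.33 − 1) = −0.2481  ⇒  fm = 0.37.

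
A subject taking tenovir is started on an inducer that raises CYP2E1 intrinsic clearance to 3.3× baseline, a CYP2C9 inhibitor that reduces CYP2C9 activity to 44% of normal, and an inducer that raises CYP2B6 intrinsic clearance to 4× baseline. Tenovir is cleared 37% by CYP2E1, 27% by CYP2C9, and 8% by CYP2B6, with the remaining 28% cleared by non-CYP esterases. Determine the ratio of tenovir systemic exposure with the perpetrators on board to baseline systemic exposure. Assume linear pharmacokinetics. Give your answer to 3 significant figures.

CYP2E1: 0.37 × 3.3 = 1.221
CYP2C9: 0.27 × 0.44 = 0.1188
CYP2B6: 0.08 × 4 = 0.32
Other: 0.28 (unchanged)
Relative clearance = 1.221 + 0.1188 + 0.32 + 0.28 = 1.9398.
Systemic exposure ∝ 1/CL: fold-change = 1 / 1.9398 = 0.516.

0.516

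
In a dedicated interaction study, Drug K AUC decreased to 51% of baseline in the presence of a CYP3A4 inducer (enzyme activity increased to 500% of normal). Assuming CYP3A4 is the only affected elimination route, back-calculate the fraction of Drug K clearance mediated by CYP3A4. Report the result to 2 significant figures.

Write x for the fraction cleared via CYP3A4. The observed AUC change means clearance rose to 1/0.510 = 1.961 of baseline.
Setting x·5 + (1 − x) = 1.961 and solving: x = (1.961 − 1)/(5 − 1) = 0.24.

0.24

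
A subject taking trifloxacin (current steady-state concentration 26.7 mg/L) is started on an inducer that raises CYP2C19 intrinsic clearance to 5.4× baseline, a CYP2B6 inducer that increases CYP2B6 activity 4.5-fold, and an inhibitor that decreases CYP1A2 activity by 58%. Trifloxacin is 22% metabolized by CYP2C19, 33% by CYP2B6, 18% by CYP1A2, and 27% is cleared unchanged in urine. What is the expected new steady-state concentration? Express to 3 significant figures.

CYP2C19: 0.22 × 5.4 = 1.188
CYP2B6: 0.33 × 4.5 = 1.485
CYP1A2: 0.18 × 0.42 = 0.0756
Other: 0.27 (unchanged)
CL_new/CL_old = 1.188 + 1.485 + 0.0756 + 0.27 = 3.0186.
New steady-state concentration = 26.7 / 3.0186 = 8.85 mg/L (concentration scales inversely with clearance).

8.85 mg/L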